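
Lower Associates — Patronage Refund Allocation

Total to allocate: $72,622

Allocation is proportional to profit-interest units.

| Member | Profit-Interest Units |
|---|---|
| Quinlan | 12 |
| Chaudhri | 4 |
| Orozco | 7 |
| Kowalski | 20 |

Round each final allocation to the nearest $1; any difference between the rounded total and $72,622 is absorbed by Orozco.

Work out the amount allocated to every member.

Quinlan: $20,267 | Chaudhri: $6,756 | Orozco: $11,821 | Kowalski: $33,778

Sum of profit-interest units: 43.
Pro-rata amounts: Quinlan 12/43 × $72,622 = 20,266.60; Chaudhri 4/43 × $72,622 = 6,755.53; Orozco 7/43 × $72,622 = 11,822.19; Kowalski 20/43 × $72,622 = 33,777.67.
At nearest $1: Quinlan $20,267; Chaudhri $6,756; Orozco $11,822; Kowalski $33,778. Sum = $72,623.
Difference $72,622 − $72,623 = −$1 applied to Orozco: Orozco becomes $11,821.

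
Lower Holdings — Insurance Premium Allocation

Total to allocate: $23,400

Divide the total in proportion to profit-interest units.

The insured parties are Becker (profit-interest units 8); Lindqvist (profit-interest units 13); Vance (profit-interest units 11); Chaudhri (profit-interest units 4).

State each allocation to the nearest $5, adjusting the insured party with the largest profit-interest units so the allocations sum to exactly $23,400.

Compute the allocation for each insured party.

Profit-interest units total: 8 + 13 + 11 + 4 = 36.
Proportional shares: Becker 5,200.00; Lindqvist 8,450.00; Vance 7,150.00; Chaudhri 2,600.00.
At nearest $5: Becker $5,200; Lindqvist $8,450; Vance $7,150; Chaudhri $2,600. Sum = $23,400.
Sum already equals the total — no adjustment.

Becker: $5,200 | Lindqvist: $8,450 | Vance: $7,150 | Chaudhri: $2,600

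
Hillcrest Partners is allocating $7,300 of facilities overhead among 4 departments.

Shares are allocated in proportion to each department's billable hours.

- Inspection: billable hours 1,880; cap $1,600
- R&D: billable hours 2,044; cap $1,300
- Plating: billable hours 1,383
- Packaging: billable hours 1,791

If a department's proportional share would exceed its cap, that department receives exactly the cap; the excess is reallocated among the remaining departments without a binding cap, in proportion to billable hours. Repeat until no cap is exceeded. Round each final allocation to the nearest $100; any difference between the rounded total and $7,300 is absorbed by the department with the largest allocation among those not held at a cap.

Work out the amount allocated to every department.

Inspection: $1,600 · R&D: $1,300 · Plating: $1,900 · Packaging: $2,500

Billable hours total: 7,098.
Proportional shares (ignoring caps): Inspection 1,933.50; R&D 2,102.17; Plating 1,422.36; Packaging 1,841.97.
Held at cap: Inspection ($1,600), R&D ($1,300); balance $4,400 reallocated over remaining billable hours 3,174.
Remaining shares: Plating 1,917.20 → $1,900; Packaging 2,482.80 → $2,500.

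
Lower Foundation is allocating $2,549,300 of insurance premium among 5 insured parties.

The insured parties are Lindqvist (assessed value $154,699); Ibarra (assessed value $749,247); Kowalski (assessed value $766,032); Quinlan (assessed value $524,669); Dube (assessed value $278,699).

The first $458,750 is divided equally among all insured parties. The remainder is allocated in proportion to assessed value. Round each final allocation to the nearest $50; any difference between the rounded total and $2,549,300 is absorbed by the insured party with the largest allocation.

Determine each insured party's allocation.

Lindqvist: $222,500 · Ibarra: $725,050 · Kowalski: $739,250 · Quinlan: $535,200 · Dube: $327,300

$458,750 shared equally gives $91,750 per insured party.
Remainder $2,090,550 by assessed value (total 2,473,346): Lindqvist 130,756.47 → $130,750; Ibarra 633,287.18 → $633,300; Kowalski 647,474.39 → $647,450; Quinlan 443,466.78 → $443,450; Dube 235,565.18 → $235,550.
Rounding difference +$50 on remainder applied to Kowalski.
Totals: Lindqvist $91,750 + $130,750 = $222,500; Ibarra $91,750 + $633,300 = $725,050; Kowalski $91,750 + $647,500 = $739,250; Quinlan $91,750 + $443,450 = $535,200; Dube $91,750 + $235,550 = $327,300.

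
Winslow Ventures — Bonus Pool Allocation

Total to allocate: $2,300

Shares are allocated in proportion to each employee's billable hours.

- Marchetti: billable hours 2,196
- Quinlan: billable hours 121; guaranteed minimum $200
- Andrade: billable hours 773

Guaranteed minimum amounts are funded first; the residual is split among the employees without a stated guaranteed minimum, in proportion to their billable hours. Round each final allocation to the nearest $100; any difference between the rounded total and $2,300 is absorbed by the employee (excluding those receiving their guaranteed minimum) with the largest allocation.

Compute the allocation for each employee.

Marchetti: $1,600 | Quinlan: $200 | Andrade: $500

Fund the minimums — Quinlan $200. Residual $2,100.
Residual split over remaining billable hours 2,969: Marchetti 1,553.25 → $1,600; Andrade 546.75 → $500.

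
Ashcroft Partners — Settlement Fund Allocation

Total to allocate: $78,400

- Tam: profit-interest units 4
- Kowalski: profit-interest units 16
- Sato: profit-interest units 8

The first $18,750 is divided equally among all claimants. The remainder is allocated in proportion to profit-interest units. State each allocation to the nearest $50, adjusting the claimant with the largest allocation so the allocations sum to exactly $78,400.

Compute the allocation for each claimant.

Tam: $14,750; Kowalski: $40,350; Sato: $23,300

First tranche $18,750 split equally: $6,250 each.
Remainder $59,650 by profit-interest units (total 28): Tam 8,521.43 → $8,500; Kowalski 34,085.71 → $34,100; Sato 17,042.86 → $17,050.
Totals: Tam $6,250 + $8,500 = $14,750; Kowalski $6,250 + $34,100 = $40,350; Sato $6,250 + $17,050 = $23,300.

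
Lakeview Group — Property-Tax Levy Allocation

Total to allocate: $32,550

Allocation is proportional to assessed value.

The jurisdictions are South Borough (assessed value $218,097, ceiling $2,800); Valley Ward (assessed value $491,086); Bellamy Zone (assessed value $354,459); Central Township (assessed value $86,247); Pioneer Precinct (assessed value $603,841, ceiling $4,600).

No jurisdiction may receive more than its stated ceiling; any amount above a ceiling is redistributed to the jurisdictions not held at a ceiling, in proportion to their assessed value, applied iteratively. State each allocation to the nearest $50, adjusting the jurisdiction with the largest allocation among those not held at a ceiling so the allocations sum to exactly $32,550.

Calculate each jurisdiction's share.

Assessed value total: 1,753,730.
Proportional shares (ignoring caps): South Borough 4,047.98; Valley Ward 9,114.77; Bellamy Zone 6,578.91; Central Township 1,600.78; Pioneer Precinct 11,207.55.
Held at cap: South Borough ($2,800), Pioneer Precinct ($4,600); balance $25,150 reallocated over remaining assessed value 931,792.
Redistributed shares: Valley Ward 13,254.90 → $13,250; Bellamy Zone 9,567.20 → $9,550; Central Township 2,327.89 → $2,350.

South Borough: $2,800 · Valley Ward: $13,250 · Bellamy Zone: $9,550 · Central Township: $2,350 · Pioneer Precinct: $4,600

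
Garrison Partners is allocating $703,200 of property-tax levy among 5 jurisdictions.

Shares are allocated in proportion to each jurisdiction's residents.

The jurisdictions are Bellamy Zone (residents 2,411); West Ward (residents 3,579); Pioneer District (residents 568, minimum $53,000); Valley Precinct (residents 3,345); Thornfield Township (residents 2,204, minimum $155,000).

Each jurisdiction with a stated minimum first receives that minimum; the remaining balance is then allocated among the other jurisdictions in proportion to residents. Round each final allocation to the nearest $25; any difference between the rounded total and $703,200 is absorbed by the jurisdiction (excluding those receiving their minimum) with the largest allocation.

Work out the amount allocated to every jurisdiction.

Bellamy Zone: $127,900; West Ward: $189,850; Pioneer District: $53,000; Valley Precinct: $177,450; Thornfield Township: $155,000

Fund the minimums — Pioneer District $53,000; Thornfield Township $155,000. Balance $495,200.
Balance split over remaining residents 9,335: Bellamy Zone 127,897.93 → $127,900; West Ward 189,857.61 → $189,850; Valley Precinct 177,444.46 → $177,450.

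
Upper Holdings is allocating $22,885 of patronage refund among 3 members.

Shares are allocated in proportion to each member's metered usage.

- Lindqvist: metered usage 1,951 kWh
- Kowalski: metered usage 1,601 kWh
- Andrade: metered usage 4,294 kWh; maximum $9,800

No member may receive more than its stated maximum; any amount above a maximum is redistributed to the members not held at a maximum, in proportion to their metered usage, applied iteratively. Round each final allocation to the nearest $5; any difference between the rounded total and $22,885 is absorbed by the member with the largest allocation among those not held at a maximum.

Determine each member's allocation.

Lindqvist: $7,185; Kowalski: $5,900; Andrade: $9,800

Metered usage total: 7,846.
Proportional shares (ignoring caps): Lindqvist 5,690.62; Kowalski 4,669.75; Andrade 12,524.62.
Held at cap: Andrade ($9,800); remaining pool $13,085 reallocated over remaining metered usage 3,552.
Shares after redistribution: Lindqvist 7,187.17 → $7,185; Kowalski 5,897.83 → $5,900.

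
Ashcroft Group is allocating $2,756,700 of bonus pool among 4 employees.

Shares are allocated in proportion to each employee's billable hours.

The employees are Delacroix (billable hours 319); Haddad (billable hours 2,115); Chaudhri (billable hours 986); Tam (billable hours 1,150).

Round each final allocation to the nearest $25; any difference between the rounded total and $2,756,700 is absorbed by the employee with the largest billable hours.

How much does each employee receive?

Combined billable hours = 319 + 2,115 + 986 + 1,150 = 4,570.
Pro-rata amounts: Delacroix 192,426.11; Haddad 1,275,803.17; Chaudhri 594,771.60; Tam 693,699.12.
Rounded to nearest $25: Delacroix $192,425; Haddad $1,275,800; Chaudhri $594,775; Tam $693,700. Sum = $2,756,700.
Rounded total matches; no reconciliation needed.

Delacroix: $192,425 | Haddad: $1,275,800 | Chaudhri: $594,775 | Tam: $693,700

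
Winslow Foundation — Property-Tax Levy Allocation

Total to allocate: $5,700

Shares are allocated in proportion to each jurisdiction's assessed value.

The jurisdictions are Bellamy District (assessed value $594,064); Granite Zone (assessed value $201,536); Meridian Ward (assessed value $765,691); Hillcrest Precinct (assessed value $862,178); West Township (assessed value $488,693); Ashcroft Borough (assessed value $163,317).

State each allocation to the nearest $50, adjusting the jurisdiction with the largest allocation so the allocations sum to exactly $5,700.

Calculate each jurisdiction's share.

Sum of assessed value: 3,075,479.
Raw shares: Bellamy District 594,064/3,075,479 × $5,700 = 1,101.02; Granite Zone 201,536/3,075,479 × $5,700 = 373.52; Meridian Ward 765,691/3,075,479 × $5,700 = 1,419.11; Hillcrest Precinct 862,178/3,075,479 × $5,700 = 1,597.93; West Township 488,693/3,075,479 × $5,700 = 905.73; Ashcroft Borough 163,317/3,075,479 × $5,700 = 302.69.
Rounded to nearest $50: Bellamy District $1,100; Granite Zone $350; Meridian Ward $1,400; Hillcrest Precinct $1,600; West Township $900; Ashcroft Borough $300. Sum = $5,650.
Difference $5,700 − $5,650 = +$50 applied to largest allocation (Hillcrest Precinct): Hillcrest Precinct becomes $1,650.

Bellamy District: $1,100 | Granite Zone: $350 | Meridian Ward: $1,400 | Hillcrest Precinct: $1,650 | West Township: $900 | Ashcroft Borough: $300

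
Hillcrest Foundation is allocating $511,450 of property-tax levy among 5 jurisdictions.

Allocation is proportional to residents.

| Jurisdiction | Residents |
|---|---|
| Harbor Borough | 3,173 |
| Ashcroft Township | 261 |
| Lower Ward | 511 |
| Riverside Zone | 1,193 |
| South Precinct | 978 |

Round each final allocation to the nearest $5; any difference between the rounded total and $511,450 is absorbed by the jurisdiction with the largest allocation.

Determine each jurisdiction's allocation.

Total residents = 6,116.
Unrounded shares: Harbor Borough 3,173/6,116 × $511,450 = 265,341.87; Ashcroft Township 261/6,116 × $511,450 = 21,826.10; Lower Ward 511/6,116 × $511,450 = 42,732.33; Riverside Zone 1,193/6,116 × $511,450 = 99,764.53; South Precinct 978/6,116 × $511,450 = 81,785.17.
After rounding ($5): Harbor Borough $265,340; Ashcroft Township $21,825; Lower Ward $42,730; Riverside Zone $99,765; South Precinct $81,785. Sum = $511,445.
Difference $511,450 − $511,445 = +$5 applied to largest allocation (Harbor Borough): Harbor Borough becomes $265,345.

Harbor Borough: $265,345; Ashcroft Township: $21,825; Lower Ward: $42,730; Riverside Zone: $99,765; South Precinct: $81,785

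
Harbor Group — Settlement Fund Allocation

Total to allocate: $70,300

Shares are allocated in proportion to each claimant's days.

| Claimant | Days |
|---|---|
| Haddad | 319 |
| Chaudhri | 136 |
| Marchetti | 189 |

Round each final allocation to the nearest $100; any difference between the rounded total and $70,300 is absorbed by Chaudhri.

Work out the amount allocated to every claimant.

Sum of days: 644.
Unrounded shares: Haddad 319/644 × $70,300 = 34,822.52; Chaudhri 136/644 × $70,300 = 14,845.96; Marchetti 189/644 × $70,300 = 20,631.52.
After rounding ($100): Haddad $34,800; Chaudhri $14,800; Marchetti $20,600. Sum = $70,200.
Difference $70,300 − $70,200 = +$100 applied to Chaudhri: Chaudhri becomes $14,900.

Haddad: $34,800 | Chaudhri: $14,900 | Marchetti: $20,600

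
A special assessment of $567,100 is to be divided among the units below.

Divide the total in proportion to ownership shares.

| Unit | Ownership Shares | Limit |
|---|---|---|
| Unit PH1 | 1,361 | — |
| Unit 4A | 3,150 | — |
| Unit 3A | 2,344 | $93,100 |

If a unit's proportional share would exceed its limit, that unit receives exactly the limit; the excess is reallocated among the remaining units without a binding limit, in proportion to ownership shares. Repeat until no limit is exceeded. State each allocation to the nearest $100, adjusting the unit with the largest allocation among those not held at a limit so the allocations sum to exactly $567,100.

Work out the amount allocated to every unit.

Sum of ownership shares: 6,855.
Pro-rata shares before constraints: Unit PH1 112,592.72; Unit 4A 260,593.00; Unit 3A 193,914.28.
Held at cap: Unit 3A ($93,100); residual $474,000 reallocated over remaining ownership shares 4,511.
Redistributed shares: Unit PH1 143,009.09 → $143,000; Unit 4A 330,990.91 → $331,000.

Unit PH1: $143,000 | Unit 4A: $331,000 | Unit 3A: $93,100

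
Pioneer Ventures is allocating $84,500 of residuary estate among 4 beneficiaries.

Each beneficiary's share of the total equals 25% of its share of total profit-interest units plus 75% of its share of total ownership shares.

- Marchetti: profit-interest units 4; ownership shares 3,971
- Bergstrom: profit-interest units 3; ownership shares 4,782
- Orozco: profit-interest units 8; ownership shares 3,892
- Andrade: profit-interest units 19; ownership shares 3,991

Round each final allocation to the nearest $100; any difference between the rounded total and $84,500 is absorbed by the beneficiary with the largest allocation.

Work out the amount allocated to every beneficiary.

Totals — profit-interest units 34, ownership shares 16,636.
Blended shares (25% profit-interest units + 75% ownership shares): Marchetti 0.2084; Bergstrom 0.2376; Orozco 0.2343; Andrade 0.3196.
Proportional shares: Marchetti 17,612.86; Bergstrom 20,081.05; Orozco 19,797.20; Andrade 27,008.90.
Rounded to nearest $100: Marchetti $17,600; Bergstrom $20,100; Orozco $19,800; Andrade $27,000. Sum = $84,500.
Sum already equals the total — no adjustment.

Marchetti: $17,600 | Bergstrom: $20,100 | Orozco: $19,800 | Andrade: $27,000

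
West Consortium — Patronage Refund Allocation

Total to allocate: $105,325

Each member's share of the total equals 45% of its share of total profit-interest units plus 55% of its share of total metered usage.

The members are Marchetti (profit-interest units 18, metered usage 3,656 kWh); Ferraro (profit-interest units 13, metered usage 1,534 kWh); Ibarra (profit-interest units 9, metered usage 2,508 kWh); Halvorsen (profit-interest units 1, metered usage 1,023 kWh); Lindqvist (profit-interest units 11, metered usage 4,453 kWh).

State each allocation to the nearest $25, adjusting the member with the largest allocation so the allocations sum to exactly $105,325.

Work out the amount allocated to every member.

Marchetti: $32,500 · Ferraro: $18,600 · Ibarra: $19,225 · Halvorsen: $5,400 · Lindqvist: $29,600

Profit-interest units total 52; metered usage total 13,174.
Composite weights (45% profit-interest units + 55% metered usage): Marchetti 0.3084; Ferraro 0.1765; Ibarra 0.1826; Halvorsen 0.0514; Lindqvist 0.2811.
Raw shares: Marchetti 32,482.57; Ferraro 18,594.37; Ibarra 19,231.38; Halvorsen 5,409.80; Lindqvist 29,606.87.
At nearest $25: Marchetti $32,475; Ferraro $18,600; Ibarra $19,225; Halvorsen $5,400; Lindqvist $29,600. Sum = $105,300.
Difference $105,325 − $105,300 = +$25 applied to largest allocation (Marchetti): Marchetti becomes $32,500.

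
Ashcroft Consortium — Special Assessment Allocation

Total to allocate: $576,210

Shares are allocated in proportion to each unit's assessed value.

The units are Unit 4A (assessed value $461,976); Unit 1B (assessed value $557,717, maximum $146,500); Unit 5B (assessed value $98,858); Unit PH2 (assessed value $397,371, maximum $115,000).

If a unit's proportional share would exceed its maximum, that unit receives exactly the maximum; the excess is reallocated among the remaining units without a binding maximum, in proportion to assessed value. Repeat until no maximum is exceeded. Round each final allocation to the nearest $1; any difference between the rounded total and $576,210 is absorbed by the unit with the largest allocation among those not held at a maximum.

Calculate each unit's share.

Sum of assessed value: 1,515,922.
Unconstrained shares: Unit 4A 175,599.53; Unit 1B 211,991.19; Unit 5B 37,576.45; Unit PH2 151,042.83.
Cap binds for Unit 1B ($146,500), Unit PH2 ($115,000); balance $314,710 reallocated over remaining assessed value 560,834.
Redistributed shares: Unit 4A 259,236.19 → $259,236; Unit 5B 55,473.81 → $55,474.

Unit 4A: $259,236 | Unit 1B: $146,500 | Unit 5B: $55,474 | Unit PH2: $115,000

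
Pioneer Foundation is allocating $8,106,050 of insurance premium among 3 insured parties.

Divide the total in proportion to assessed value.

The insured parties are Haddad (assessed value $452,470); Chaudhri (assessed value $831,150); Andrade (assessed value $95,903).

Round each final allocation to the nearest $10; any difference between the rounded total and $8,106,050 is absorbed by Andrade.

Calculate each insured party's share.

Haddad: $2,658,700; Chaudhri: $4,883,820; Andrade: $563,530

Assessed value total: 1,379,523.
Raw shares: Haddad 452,470/1,379,523 × $8,106,050 = 2,658,704.82; Chaudhri 831,150/1,379,523 × $8,106,050 = 4,883,821.04; Andrade 95,903/1,379,523 × $8,106,050 = 563,524.14.
At nearest $10: Haddad $2,658,700; Chaudhri $4,883,820; Andrade $563,520. Sum = $8,106,040.
Difference $8,106,050 − $8,106,040 = +$10 applied to Andrade: Andrade becomes $563,530.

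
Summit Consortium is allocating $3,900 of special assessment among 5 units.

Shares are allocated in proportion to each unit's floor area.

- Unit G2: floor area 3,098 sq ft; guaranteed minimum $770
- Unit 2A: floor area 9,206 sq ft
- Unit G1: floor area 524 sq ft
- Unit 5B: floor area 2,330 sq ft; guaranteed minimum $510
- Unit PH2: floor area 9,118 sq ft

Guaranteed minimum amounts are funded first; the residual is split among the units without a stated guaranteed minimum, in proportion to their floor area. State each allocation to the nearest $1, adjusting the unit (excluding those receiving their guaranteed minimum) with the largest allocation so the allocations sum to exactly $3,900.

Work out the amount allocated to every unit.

Fund the minimums — Unit G2 $770; Unit 5B $510. Remaining pool $2,620.
Remaining pool split over remaining floor area 18,848: Unit 2A 1,279.70 → $1,280; Unit G1 72.84 → $73; Unit PH2 1,267.46 → $1,267.

Unit G2: $770 · Unit 2A: $1,280 · Unit G1: $73 · Unit 5B: $510 · Unit PH2: $1,267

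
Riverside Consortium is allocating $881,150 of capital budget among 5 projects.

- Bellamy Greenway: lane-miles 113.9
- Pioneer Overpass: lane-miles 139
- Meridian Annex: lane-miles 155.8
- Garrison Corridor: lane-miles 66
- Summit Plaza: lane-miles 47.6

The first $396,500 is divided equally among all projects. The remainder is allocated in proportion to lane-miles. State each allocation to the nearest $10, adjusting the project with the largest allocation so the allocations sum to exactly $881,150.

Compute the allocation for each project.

First tranche $396,500 split equally: $79,300 each.
Remainder $484,650 by lane-miles (total 522.3): Bellamy Greenway 105,689.52 → $105,690; Pioneer Overpass 128,980.18 → $128,980; Meridian Annex 144,569.16 → $144,570; Garrison Corridor 61,242.39 → $61,240; Summit Plaza 44,168.75 → $44,170.
Totals: Bellamy Greenway $79,300 + $105,690 = $184,990; Pioneer Overpass $79,300 + $128,980 = $208,280; Meridian Annex $79,300 + $144,570 = $223,870; Garrison Corridor $79,300 + $61,240 = $140,540; Summit Plaza $79,300 + $44,170 = $123,470.

Bellamy Greenway: $184,990 | Pioneer Overpass: $208,280 | Meridian Annex: $223,870 | Garrison Corridor: $140,540 | Summit Plaza: $123,470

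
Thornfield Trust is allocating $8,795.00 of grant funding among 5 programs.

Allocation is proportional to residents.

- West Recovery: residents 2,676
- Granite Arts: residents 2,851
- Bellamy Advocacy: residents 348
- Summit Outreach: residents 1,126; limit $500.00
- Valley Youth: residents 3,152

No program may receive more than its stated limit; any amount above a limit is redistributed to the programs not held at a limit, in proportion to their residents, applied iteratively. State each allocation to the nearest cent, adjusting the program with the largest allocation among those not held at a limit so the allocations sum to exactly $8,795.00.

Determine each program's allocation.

West Recovery: $2,459.00; Granite Arts: $2,619.81; Bellamy Advocacy: $319.78; Summit Outreach: $500.00; Valley Youth: $2,896.41

Combined residents = 10,153.
Pro-rata shares before constraints: West Recovery 2,318.0754; Granite Arts 2,469.6686; Bellamy Advocacy 301.4538; Summit Outreach 975.3935; Valley Youth 2,730.4087.
Cap binds for Summit Outreach ($500.00); remaining pool $8,295.00 reallocated over remaining residents 9,027.
Shares after redistribution: West Recovery 2,459.0030 → $2,459.00; Granite Arts 2,619.8122 → $2,619.81; Bellamy Advocacy 319.7807 → $319.78; Valley Youth 2,896.4041 → $2,896.40.
Rounding difference +$0.01 applied to Valley Youth → $2,896.41.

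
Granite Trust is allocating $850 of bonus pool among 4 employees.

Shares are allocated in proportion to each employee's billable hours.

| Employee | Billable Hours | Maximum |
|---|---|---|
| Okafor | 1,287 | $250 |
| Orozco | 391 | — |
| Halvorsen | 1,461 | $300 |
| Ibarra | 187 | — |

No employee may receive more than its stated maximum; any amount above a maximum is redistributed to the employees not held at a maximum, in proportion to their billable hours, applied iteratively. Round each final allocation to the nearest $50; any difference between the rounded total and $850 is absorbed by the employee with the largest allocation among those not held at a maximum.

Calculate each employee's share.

Okafor: $250 | Orozco: $200 | Halvorsen: $300 | Ibarra: $100

Sum of billable hours: 3,326.
Proportional shares (ignoring caps): Okafor 328.91; Orozco 99.92; Halvorsen 373.38; Ibarra 47.79.
Held at cap: Okafor ($250), Halvorsen ($300); remaining pool $300 reallocated over remaining billable hours 578.
Remaining shares: Orozco 202.94 → $200; Ibarra 97.06 → $100.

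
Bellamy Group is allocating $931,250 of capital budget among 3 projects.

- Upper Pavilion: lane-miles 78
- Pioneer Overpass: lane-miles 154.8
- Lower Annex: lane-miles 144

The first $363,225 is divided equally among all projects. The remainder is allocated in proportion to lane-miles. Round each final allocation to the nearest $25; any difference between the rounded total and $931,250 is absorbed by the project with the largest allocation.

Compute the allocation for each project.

Upper Pavilion: $238,650 | Pioneer Overpass: $354,450 | Lower Annex: $338,150

$363,225 shared equally gives $121,075 per project.
Remainder $568,025 by lane-miles (total 376.8): Upper Pavilion 117,584.79 → $117,575; Pioneer Overpass 233,360.59 → $233,350; Lower Annex 217,079.62 → $217,075.
Rounding difference +$25 on remainder applied to Pioneer Overpass.
Totals: Upper Pavilion $121,075 + $117,575 = $238,650; Pioneer Overpass $121,075 + $233,375 = $354,450; Lower Annex $121,075 + $217,075 = $338,150.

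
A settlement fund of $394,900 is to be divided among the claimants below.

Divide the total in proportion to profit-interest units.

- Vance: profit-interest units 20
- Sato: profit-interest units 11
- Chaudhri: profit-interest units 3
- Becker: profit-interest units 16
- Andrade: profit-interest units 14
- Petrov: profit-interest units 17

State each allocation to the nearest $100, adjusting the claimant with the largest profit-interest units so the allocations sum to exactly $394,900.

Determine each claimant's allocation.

Vance: $97,500 | Sato: $53,600 | Chaudhri: $14,600 | Becker: $78,000 | Andrade: $68,300 | Petrov: $82,900

Total profit-interest units = 20 + 11 + 3 + 16 + 14 + 17 = 81.
Unrounded shares: Vance 97,506.17; Sato 53,628.40; Chaudhri 14,625.93; Becker 78,004.94; Andrade 68,254.32; Petrov 82,880.25.
Rounded to nearest $100: Vance $97,500; Sato $53,600; Chaudhri $14,600; Becker $78,000; Andrade $68,300; Petrov $82,900. Sum = $394,900.
No rounding difference to absorb.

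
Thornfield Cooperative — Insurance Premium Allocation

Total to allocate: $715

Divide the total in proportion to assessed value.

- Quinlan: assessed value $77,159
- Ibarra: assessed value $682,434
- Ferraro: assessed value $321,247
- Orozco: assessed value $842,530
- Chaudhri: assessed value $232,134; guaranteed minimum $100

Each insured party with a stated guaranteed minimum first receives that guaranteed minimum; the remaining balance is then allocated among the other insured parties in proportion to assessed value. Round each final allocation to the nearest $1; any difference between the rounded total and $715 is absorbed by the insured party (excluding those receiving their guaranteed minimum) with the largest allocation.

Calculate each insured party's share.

Quinlan: $25 · Ibarra: $218 · Ferraro: $103 · Orozco: $269 · Chaudhri: $100

Guaranteed amounts: Chaudhri $100. Residual $615.
Residual split over remaining assessed value 1,923,370: Quinlan 24.67 → $25; Ibarra 218.21 → $218; Ferraro 102.72 → $103; Orozco 269.40 → $269.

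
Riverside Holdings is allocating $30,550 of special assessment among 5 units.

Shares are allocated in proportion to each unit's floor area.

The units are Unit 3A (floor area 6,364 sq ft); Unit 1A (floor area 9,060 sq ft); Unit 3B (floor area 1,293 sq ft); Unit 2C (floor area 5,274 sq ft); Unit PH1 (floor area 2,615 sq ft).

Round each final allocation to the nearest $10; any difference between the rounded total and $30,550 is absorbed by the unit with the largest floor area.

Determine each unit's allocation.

Sum of floor area: 6,364 + 9,060 + 1,293 + 5,274 + 2,615 = 24,606.
Raw shares: Unit 3A 7,901.33; Unit 1A 11,248.60; Unit 3B 1,605.35; Unit 2C 6,548.02; Unit PH1 3,246.70.
After rounding ($10): Unit 3A $7,900; Unit 1A $11,250; Unit 3B $1,610; Unit 2C $6,550; Unit PH1 $3,250. Sum = $30,560.
Difference $30,550 − $30,560 = −$10 applied to largest floor area (Unit 1A): Unit 1A becomes $11,240.

Unit 3A: $7,900; Unit 1A: $11,240; Unit 3B: $1,610; Unit 2C: $6,550; Unit PH1: $3,250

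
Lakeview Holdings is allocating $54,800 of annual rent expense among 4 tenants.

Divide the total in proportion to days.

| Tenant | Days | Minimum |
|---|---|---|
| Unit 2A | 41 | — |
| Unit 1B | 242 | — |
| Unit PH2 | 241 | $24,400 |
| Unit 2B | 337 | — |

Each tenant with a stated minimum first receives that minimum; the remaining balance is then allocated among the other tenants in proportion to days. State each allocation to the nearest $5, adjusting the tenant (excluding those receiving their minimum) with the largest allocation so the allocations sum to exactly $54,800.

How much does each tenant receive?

Unit 2A: $2,010 | Unit 1B: $11,865 | Unit PH2: $24,400 | Unit 2B: $16,525

Minimums first: Unit PH2 $24,400. Residual $30,400.
Residual split over remaining days 620: Unit 2A 2,010.32 → $2,010; Unit 1B 11,865.81 → $11,865; Unit 2B 16,523.87 → $16,525.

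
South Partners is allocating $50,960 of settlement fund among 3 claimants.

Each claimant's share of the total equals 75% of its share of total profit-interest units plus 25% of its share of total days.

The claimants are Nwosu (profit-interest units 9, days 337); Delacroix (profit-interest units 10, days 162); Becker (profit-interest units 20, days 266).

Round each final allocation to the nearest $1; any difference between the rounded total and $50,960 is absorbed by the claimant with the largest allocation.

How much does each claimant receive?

Nwosu: $14,432; Delacroix: $12,498; Becker: $24,030

Totals — profit-interest units 39, days 765.
Combined weights (75% profit-interest units + 25% days): Nwosu 0.2832; Delacroix 0.2452; Becker 0.4715.
Raw shares: Nwosu 14,432.26; Delacroix 12,497.88; Becker 24,029.86.
At nearest $1: Nwosu $14,432; Delacroix $12,498; Becker $24,030. Sum = $50,960.
Rounded total matches; no reconciliation needed.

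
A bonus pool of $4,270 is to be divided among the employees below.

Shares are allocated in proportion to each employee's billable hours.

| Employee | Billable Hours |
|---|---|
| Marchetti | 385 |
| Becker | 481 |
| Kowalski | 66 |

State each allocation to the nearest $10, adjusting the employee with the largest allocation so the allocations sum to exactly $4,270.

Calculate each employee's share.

Billable hours total: 932.
Pro-rata amounts: Marchetti 385/932 × $4,270 = 1,763.89; Becker 481/932 × $4,270 = 2,203.72; Kowalski 66/932 × $4,270 = 302.38.
At nearest $10: Marchetti $1,760; Becker $2,200; Kowalski $300. Sum = $4,260.
Difference $4,270 − $4,260 = +$10 applied to largest allocation (Becker): Becker becomes $2,210.

Marchetti: $1,760; Becker: $2,210; Kowalski: $300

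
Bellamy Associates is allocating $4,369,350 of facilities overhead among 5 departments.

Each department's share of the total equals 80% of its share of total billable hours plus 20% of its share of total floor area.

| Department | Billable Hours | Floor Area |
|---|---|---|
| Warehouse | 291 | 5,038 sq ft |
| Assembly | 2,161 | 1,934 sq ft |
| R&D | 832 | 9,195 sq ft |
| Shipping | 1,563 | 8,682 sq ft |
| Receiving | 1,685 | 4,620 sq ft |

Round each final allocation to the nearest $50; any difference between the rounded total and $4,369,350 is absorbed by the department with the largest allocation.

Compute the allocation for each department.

Billable hours total 6,532; floor area total 29,469.
Blended shares (80% billable hours + 20% floor area): Warehouse 0.0698; Assembly 0.2778; R&D 0.1643; Shipping 0.2503; Receiving 0.2377.
Unrounded shares: Warehouse 305,119.53; Assembly 1,213,770.11; R&D 717,896.91; Shipping 1,093,865.71; Receiving 1,038,697.74.
At nearest $50: Warehouse $305,100; Assembly $1,213,750; R&D $717,900; Shipping $1,093,850; Receiving $1,038,700. Sum = $4,369,300.
Difference $4,369,350 − $4,369,300 = +$50 applied to largest allocation (Assembly): Assembly becomes $1,213,800.

Warehouse: $305,100 | Assembly: $1,213,800 | R&D: $717,900 | Shipping: $1,093,850 | Receiving: $1,038,700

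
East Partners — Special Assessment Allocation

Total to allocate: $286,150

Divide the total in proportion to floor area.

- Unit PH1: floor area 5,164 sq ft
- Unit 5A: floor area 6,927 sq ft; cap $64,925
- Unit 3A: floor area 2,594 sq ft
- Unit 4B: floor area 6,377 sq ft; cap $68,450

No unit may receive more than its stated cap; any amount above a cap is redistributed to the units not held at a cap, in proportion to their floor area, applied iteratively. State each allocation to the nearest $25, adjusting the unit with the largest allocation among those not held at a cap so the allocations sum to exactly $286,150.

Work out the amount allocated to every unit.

Floor area total: 21,062.
Unconstrained shares: Unit PH1 70,158.51; Unit 5A 94,110.77; Unit 3A 35,242.29; Unit 4B 86,638.43.
Held at cap: Unit 5A ($64,925), Unit 4B ($68,450); balance $152,775 reallocated over remaining floor area 7,758.
Shares after redistribution: Unit PH1 101,692.46 → $101,700; Unit 3A 51,082.54 → $51,075.

Unit PH1: $101,700; Unit 5A: $64,925; Unit 3A: $51,075; Unit 4B: $68,450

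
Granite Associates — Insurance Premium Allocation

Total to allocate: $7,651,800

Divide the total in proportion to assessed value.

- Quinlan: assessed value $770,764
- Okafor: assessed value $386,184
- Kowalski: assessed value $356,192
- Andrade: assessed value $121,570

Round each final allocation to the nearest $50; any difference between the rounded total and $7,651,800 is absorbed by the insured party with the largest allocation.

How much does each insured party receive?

Combined assessed value = 1,634,710.
Pro-rata amounts: Quinlan 770,764/1,634,710 × $7,651,800 = 3,607,815.44; Okafor 386,184/1,634,710 × $7,651,800 = 1,807,661.75; Kowalski 356,192/1,634,710 × $7,651,800 = 1,667,274.28; Andrade 121,570/1,634,710 × $7,651,800 = 569,048.53.
After rounding ($50): Quinlan $3,607,800; Okafor $1,807,650; Kowalski $1,667,250; Andrade $569,050. Sum = $7,651,750.
Difference $7,651,800 − $7,651,750 = +$50 applied to largest allocation (Quinlan): Quinlan becomes $3,607,850.

Quinlan: $3,607,850 · Okafor: $1,807,650 · Kowalski: $1,667,250 · Andrade: $569,050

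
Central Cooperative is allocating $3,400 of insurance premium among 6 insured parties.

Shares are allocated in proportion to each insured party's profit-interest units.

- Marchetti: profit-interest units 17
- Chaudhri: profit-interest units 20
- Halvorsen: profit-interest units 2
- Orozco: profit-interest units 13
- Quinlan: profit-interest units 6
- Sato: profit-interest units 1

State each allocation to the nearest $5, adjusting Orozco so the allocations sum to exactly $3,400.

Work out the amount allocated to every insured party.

Total profit-interest units = 59.
Unrounded shares: Marchetti 17/59 × $3,400 = 979.66; Chaudhri 20/59 × $3,400 = 1,152.54; Halvorsen 2/59 × $3,400 = 115.25; Orozco 13/59 × $3,400 = 749.15; Quinlan 6/59 × $3,400 = 345.76; Sato 1/59 × $3,400 = 57.63.
After rounding ($5): Marchetti $980; Chaudhri $1,155; Halvorsen $115; Orozco $750; Quinlan $345; Sato $60. Sum = $3,405.
Difference $3,400 − $3,405 = −$5 applied to Orozco: Orozco becomes $745.

Marchetti: $980 | Chaudhri: $1,155 | Halvorsen: $115 | Orozco: $745 | Quinlan: $345 | Sato: $60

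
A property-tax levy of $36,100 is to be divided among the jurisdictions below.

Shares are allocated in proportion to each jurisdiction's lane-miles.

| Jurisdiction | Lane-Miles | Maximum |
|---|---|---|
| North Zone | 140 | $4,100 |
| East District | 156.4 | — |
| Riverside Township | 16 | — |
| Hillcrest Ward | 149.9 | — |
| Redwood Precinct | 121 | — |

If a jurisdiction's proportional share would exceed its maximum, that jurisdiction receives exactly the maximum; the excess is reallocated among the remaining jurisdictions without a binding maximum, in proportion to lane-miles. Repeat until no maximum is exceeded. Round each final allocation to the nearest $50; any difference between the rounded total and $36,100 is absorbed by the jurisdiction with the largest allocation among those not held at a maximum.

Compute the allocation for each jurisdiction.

Sum of lane-miles: 583.3.
Pro-rata shares before constraints: North Zone 8,664.50; East District 9,679.48; Riverside Township 990.23; Hillcrest Ward 9,277.20; Redwood Precinct 7,488.60.
Held at cap: North Zone ($4,100); balance $32,000 reallocated over remaining lane-miles 443.3.
Shares after redistribution: East District 11,289.87 → $11,300; Riverside Township 1,154.97 → $1,150; Hillcrest Ward 10,820.66 → $10,800; Redwood Precinct 8,734.49 → $8,750.

North Zone: $4,100 | East District: $11,300 | Riverside Township: $1,150 | Hillcrest Ward: $10,800 | Redwood Precinct: $8,750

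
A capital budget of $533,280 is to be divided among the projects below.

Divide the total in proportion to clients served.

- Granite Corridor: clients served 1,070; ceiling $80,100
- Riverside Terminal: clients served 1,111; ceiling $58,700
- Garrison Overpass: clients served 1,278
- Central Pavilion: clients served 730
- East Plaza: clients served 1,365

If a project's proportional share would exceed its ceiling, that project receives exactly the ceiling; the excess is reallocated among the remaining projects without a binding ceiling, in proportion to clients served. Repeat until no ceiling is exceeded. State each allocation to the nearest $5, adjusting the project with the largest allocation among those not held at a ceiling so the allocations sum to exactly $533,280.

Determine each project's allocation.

Combined clients served = 5,554.
Pro-rata shares before constraints: Granite Corridor 102,738.49; Riverside Terminal 106,675.20; Garrison Overpass 122,710.09; Central Pavilion 70,092.62; East Plaza 131,063.59.
Capped: Granite Corridor ($80,100), Riverside Terminal ($58,700); balance $394,480 reallocated over remaining clients served 3,373.
Redistributed shares: Garrison Overpass 149,465.00 → $149,465; Central Pavilion 85,375.16 → $85,375; East Plaza 159,639.85 → $159,640.

Granite Corridor: $80,100 · Riverside Terminal: $58,700 · Garrison Overpass: $149,465 · Central Pavilion: $85,375 · East Plaza: $159,640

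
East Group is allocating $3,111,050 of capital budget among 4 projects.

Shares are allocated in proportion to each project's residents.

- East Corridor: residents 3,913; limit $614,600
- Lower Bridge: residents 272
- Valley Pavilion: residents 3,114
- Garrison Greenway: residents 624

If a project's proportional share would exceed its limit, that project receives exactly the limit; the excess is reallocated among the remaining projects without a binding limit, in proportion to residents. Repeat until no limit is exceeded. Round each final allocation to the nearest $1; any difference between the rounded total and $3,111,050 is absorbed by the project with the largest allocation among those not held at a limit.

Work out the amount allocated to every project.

Sum of residents: 7,923.
Pro-rata shares before constraints: East Corridor 1,536,480.96; Lower Bridge 106,803.69; Valley Pavilion 1,222,745.13; Garrison Greenway 245,020.22.
Capped: East Corridor ($614,600); residual $2,496,450 reallocated over remaining residents 4,010.
Remaining shares: Lower Bridge 169,335.26 → $169,335; Valley Pavilion 1,938,639.73 → $1,938,640; Garrison Greenway 388,475.01 → $388,475.

East Corridor: $614,600 · Lower Bridge: $169,335 · Valley Pavilion: $1,938,640 · Garrison Greenway: $388,475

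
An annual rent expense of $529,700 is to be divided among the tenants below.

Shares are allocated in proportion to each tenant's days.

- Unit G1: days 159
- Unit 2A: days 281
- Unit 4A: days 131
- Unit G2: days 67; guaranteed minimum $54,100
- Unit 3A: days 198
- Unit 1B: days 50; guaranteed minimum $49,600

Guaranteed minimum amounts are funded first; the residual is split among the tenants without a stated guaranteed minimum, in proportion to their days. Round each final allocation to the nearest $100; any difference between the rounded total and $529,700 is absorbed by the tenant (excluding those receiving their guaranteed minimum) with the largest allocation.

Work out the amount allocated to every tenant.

Fund the minimums — Unit G2 $54,100; Unit 1B $49,600. Residual $426,000.
Residual split over remaining days 769: Unit G1 88,080.62 → $88,100; Unit 2A 155,664.50 → $155,700; Unit 4A 72,569.57 → $72,600; Unit 3A 109,685.31 → $109,700.
Rounding difference −$100 applied to Unit 2A → $155,600.

Unit G1: $88,100; Unit 2A: $155,600; Unit 4A: $72,600; Unit G2: $54,100; Unit 3A: $109,700; Unit 1B: $49,600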